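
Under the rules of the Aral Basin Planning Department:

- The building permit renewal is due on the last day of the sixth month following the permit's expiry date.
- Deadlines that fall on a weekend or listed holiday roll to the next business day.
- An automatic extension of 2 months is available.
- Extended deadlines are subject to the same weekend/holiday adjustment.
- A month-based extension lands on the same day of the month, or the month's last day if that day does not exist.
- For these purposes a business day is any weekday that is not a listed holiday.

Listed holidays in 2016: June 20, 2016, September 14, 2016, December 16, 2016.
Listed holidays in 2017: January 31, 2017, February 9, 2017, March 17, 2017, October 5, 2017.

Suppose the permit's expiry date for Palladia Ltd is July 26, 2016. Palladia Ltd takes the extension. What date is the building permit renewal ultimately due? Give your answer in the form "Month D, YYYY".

6 months after July 26, 2016 is January 2017; that month ends on January 31, 2017.
Because January 31, 2017 is a listed holiday, the deadline becomes February 1, 2017 (Wednesday).
Applying the 2 months extension: 2 months after February 1, 2017 is April 1, 2017.
April 1, 2017 falls on a Saturday. Rolling to the next business day gives April 3, 2017, a Monday.
So the filing is due April 3, 2017.

April 3, 2017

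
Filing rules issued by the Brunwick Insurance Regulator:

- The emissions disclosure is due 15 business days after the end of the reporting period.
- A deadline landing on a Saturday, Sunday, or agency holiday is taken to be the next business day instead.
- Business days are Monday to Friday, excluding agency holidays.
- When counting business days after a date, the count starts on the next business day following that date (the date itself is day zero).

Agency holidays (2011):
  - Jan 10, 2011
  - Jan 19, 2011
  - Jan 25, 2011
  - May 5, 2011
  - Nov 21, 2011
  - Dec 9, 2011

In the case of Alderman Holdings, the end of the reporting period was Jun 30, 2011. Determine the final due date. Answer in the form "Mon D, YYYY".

Counting 15 business days after Jun 30, 2011 (skipping weekends and listed holidays) reaches Jul 21, 2011.
Jul 21, 2011 falls on a Thursday, which is a business day, so no adjustment is needed.
So the filing is due Jul 21, 2011.

Jul 21, 2011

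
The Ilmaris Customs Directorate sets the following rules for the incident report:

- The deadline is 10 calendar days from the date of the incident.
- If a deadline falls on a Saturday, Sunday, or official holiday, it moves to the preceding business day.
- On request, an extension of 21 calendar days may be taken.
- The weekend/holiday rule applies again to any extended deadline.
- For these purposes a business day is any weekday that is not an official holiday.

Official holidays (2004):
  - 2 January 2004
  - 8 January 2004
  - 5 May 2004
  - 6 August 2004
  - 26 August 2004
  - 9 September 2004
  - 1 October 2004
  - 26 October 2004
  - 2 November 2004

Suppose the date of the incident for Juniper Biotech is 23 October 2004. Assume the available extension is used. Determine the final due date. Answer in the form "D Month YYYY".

22 November 2004

From 23 October 2004, 10 calendar days later is 2 November 2004.
2 November 2004 falls on a listed holiday. Rolling to the preceding business day gives 1 November 2004, a Monday.
Add the 21 calendar-day extension to 1 November 2004: 22 November 2004.
Since 22 November 2004 is a Monday and not a holiday, the date is unchanged.
Final deadline: 22 November 2004.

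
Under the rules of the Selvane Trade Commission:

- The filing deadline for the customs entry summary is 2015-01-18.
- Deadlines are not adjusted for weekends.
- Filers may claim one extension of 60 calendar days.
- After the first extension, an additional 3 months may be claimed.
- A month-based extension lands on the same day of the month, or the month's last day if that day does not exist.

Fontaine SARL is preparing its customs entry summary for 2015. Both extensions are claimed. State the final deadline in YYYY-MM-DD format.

The statutory due date is 2015-01-18.
No adjustment is made for weekends or holidays, so 2015-01-18 stands.
Applying the 60-calendar-day extension: 2015-01-18 + 60 days = 2015-03-19.
No adjustment is made for weekends or holidays, so 2015-03-19 stands.
The 3 months extension carries 2015-03-19 to 2015-06-19.
2015-06-19 falls on a Friday. The rules make no weekend/holiday allowance, so it remains 2015-06-19.
Deadline: 2015-06-19.

2015-06-19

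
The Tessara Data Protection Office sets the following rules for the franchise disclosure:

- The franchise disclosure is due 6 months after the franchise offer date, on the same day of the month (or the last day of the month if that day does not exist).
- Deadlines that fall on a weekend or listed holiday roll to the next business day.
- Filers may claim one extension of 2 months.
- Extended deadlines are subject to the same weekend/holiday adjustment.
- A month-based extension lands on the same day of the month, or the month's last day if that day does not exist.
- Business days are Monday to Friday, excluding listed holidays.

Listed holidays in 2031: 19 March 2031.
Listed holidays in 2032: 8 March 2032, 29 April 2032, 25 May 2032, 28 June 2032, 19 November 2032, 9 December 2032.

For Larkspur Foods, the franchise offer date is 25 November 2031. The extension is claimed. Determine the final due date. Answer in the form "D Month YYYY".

26 July 2032

6 months after 25 November 2031, on the same day of the month, is 25 May 2032.
Because 25 May 2032 is a listed holiday, the deadline becomes 26 May 2032 (Wednesday).
The 2 months extension carries 26 May 2032 to 26 July 2032.
26 July 2032 (Monday) is already a business day.
Deadline: 26 July 2032.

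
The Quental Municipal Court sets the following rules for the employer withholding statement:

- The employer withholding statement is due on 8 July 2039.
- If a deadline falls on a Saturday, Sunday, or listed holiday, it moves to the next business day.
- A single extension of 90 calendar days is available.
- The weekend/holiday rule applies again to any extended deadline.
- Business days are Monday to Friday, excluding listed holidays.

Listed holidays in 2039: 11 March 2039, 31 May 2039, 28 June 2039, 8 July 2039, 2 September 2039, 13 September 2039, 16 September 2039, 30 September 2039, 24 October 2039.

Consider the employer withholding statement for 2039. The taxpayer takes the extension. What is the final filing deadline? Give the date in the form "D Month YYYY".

10 October 2039

The statutory due date is 8 July 2039.
8 July 2039 is a listed holiday; the next business day is 11 July 2039 (Monday).
Add the 90 calendar-day extension to 11 July 2039: 9 October 2039.
Because 9 October 2039 is a Sunday, the deadline becomes 10 October 2039 (Monday).
Final deadline: 10 October 2039.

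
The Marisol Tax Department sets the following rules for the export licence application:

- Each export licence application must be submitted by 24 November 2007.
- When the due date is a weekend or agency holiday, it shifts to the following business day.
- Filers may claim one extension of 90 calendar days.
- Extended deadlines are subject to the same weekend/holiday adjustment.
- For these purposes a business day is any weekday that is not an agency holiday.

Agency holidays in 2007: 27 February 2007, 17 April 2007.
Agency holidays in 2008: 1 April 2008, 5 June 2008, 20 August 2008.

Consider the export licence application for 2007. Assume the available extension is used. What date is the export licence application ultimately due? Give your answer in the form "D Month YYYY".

25 February 2008

The stated deadline is 24 November 2007.
Because 24 November 2007 is a Saturday, the deadline becomes 26 November 2007 (Monday).
Add the 90 calendar-day extension to 26 November 2007: 24 February 2008.
24 February 2008 falls on a Sunday. Rolling to the next business day gives 25 February 2008, a Monday.
Final deadline: 25 February 2008.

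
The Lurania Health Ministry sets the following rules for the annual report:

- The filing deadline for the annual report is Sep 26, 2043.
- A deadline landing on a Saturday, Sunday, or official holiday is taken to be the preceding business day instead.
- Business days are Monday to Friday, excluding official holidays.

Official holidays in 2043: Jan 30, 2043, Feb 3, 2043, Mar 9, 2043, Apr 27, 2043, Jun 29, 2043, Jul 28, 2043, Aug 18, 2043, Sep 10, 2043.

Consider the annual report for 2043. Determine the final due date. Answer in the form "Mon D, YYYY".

Start from the fixed due date, Sep 26, 2043.
Sep 26, 2043 is a Saturday; the preceding business day is Sep 25, 2043 (Friday).
The final due date is Sep 25, 2043.

Sep 25, 2043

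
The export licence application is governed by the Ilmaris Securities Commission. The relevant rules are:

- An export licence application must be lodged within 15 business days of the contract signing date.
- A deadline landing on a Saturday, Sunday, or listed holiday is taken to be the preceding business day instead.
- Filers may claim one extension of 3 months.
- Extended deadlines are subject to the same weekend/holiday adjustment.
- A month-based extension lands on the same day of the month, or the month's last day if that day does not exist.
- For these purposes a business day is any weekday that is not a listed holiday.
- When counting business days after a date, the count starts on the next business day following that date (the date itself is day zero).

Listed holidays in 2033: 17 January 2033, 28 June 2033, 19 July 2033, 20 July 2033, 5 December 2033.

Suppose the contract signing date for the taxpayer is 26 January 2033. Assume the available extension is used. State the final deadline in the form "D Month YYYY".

16 May 2033

Starting the day after 26 January 2033 and counting 15 business days lands on 16 February 2033.
16 February 2033 is a Wednesday and not a listed holiday, so it stands.
Add 3 months to 16 February 2033: 16 May 2033.
16 May 2033 is a Monday and not a listed holiday, so it stands.
Final deadline: 16 May 2033.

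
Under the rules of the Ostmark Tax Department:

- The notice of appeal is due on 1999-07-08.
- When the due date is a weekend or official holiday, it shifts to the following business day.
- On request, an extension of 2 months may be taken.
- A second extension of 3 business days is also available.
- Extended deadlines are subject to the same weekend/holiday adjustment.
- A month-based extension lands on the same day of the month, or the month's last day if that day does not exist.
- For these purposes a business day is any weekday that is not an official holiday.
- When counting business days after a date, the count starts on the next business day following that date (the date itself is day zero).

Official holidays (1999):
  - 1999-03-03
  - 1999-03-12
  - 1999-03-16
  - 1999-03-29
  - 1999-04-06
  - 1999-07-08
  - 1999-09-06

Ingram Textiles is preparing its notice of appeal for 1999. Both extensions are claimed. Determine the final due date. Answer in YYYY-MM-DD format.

Start from the fixed due date, 1999-07-08.
1999-07-08 is a listed holiday, so it moves to the next business day, 1999-07-09 (Friday).
Add 2 months to 1999-07-09: 1999-09-09.
1999-09-09 (Thursday) is already a business day.
Applying the 3-business-day extension: 3 business days after 1999-09-09 is 1999-09-14.
1999-09-14 is a Tuesday and not a listed holiday, so it stands.
So the filing is due 1999-09-14.

1999-09-14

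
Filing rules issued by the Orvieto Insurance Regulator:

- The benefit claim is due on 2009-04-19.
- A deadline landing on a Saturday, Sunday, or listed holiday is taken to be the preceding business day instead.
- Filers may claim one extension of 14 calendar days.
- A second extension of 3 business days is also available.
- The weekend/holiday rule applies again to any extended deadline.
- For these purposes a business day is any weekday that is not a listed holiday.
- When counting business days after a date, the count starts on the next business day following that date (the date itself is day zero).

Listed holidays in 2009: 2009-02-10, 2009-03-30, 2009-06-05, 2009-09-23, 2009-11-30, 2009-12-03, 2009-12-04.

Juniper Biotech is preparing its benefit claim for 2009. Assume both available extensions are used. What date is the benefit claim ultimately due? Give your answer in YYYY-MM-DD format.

The stated deadline is 2009-04-19.
2009-04-19 is a Sunday; the preceding business day is 2009-04-17 (Friday).
Applying the 14-calendar-day extension: 2009-04-17 + 14 days = 2009-05-01.
Since 2009-05-01 is a Friday and not a holiday, the date is unchanged.
Applying the 3-business-day extension: 3 business days after 2009-05-01 is 2009-05-06.
2009-05-06 (Wednesday) is already a business day.
The final due date is 2009-05-06.

2009-05-06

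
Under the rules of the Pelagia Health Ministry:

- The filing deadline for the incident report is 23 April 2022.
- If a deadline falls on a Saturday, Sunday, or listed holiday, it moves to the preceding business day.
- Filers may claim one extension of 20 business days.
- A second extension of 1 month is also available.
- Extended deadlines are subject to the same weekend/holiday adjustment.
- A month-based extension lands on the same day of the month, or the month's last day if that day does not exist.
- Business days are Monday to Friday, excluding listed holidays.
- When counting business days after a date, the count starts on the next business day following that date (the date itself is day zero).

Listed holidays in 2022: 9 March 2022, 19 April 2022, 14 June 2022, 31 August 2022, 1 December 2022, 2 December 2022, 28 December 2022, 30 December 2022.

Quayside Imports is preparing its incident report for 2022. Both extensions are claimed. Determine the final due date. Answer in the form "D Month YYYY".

20 June 2022

The statutory due date is 23 April 2022.
23 April 2022 is a Saturday, so it moves to the preceding business day, 22 April 2022 (Friday).
Counting 20 further business days from 22 April 2022 reaches 20 May 2022.
20 May 2022 (Friday) is already a business day.
Add 1 month to 20 May 2022: 20 June 2022.
20 June 2022 (Monday) is already a business day.
The final due date is 20 June 2022.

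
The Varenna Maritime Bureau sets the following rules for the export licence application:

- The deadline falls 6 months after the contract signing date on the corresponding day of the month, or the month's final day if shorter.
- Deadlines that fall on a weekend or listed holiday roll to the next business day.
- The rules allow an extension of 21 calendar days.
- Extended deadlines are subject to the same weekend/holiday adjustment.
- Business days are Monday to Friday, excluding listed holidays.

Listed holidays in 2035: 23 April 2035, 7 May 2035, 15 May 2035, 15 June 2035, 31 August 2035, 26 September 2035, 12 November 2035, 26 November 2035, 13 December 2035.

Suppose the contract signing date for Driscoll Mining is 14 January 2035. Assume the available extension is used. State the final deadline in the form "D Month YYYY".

6 months after 14 January 2035, on the same day of the month, is 14 July 2035.
Because 14 July 2035 is a Saturday, the deadline becomes 16 July 2035 (Monday).
The 21-calendar-day extension moves the deadline from 16 July 2035 to 6 August 2035.
6 August 2035 (Monday) is already a business day.
Deadline: 6 August 2035.

6 August 2035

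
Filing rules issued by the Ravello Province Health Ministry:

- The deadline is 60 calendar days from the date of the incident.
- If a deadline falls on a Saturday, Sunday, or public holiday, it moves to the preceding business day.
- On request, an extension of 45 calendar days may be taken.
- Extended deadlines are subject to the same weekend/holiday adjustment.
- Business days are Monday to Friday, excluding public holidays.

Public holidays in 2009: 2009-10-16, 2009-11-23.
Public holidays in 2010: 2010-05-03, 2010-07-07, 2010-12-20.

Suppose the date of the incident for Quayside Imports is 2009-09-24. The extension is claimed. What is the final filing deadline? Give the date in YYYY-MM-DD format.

2010-01-04

From 2009-09-24, 60 calendar days later is 2009-11-23.
2009-11-23 is a listed holiday; the preceding business day is 2009-11-20 (Friday).
Add the 45 calendar-day extension to 2009-11-20: 2010-01-04.
2010-01-04 is a Monday and not a listed holiday, so it stands.
So the filing is due 2010-01-04.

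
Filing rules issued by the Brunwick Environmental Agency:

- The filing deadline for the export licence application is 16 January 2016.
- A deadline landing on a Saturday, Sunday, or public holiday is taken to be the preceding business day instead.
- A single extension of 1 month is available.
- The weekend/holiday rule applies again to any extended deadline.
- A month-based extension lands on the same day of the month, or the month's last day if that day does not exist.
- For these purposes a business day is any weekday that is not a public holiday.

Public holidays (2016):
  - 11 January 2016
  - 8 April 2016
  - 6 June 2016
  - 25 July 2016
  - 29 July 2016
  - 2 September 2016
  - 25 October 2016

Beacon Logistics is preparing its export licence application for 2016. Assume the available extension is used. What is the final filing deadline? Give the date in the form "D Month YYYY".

The statutory due date is 16 January 2016.
16 January 2016 is a Saturday, so it moves to the preceding business day, 15 January 2016 (Friday).
Applying the 1 month extension: 1 month after 15 January 2016 is 15 February 2016.
Since 15 February 2016 is a Monday and not a holiday, the date is unchanged.
So the filing is due 15 February 2016.

15 February 2016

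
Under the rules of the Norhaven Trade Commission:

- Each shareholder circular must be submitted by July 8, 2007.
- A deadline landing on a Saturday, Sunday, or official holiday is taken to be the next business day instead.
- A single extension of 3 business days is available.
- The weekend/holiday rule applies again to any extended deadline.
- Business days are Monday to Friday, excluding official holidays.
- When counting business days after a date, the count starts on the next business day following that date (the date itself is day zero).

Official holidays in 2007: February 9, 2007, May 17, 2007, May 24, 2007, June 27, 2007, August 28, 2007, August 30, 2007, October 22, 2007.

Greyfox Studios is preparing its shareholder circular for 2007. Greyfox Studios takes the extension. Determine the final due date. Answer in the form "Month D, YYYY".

The statutory due date is July 8, 2007.
July 8, 2007 is a Sunday, so it moves to the next business day, July 9, 2007 (Monday).
Counting 3 further business days from July 9, 2007 reaches July 12, 2007.
July 12, 2007 is a Thursday and not a listed holiday, so it stands.
Final deadline: July 12, 2007.

July 12, 2007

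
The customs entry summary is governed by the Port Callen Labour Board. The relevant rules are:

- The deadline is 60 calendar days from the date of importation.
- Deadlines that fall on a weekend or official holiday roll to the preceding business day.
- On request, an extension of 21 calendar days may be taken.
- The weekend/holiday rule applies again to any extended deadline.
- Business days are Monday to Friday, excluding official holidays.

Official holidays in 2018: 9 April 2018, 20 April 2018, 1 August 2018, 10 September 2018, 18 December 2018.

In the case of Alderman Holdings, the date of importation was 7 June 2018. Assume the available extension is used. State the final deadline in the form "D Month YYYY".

From 7 June 2018, 60 calendar days later is 6 August 2018.
6 August 2018 (Monday) is already a business day.
Applying the 21-calendar-day extension: 6 August 2018 + 21 days = 27 August 2018.
27 August 2018 falls on a Monday, which is a business day, so no adjustment is needed.
Final deadline: 27 August 2018.

27 August 2018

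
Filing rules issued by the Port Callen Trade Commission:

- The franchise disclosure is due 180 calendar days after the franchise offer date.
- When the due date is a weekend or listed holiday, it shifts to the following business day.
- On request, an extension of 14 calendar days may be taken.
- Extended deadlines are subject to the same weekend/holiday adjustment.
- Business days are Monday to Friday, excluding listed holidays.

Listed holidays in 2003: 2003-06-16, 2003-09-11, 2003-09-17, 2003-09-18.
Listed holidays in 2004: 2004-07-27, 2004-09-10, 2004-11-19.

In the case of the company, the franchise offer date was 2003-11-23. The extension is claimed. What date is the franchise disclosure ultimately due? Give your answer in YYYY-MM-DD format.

From 2003-11-23, 180 calendar days later is 2004-05-21.
2004-05-21 falls on a Friday, which is a business day, so no adjustment is needed.
Add the 14 calendar-day extension to 2004-05-21: 2004-06-04.
Since 2004-06-04 is a Friday and not a holiday, the date is unchanged.
Final deadline: 2004-06-04.

2004-06-04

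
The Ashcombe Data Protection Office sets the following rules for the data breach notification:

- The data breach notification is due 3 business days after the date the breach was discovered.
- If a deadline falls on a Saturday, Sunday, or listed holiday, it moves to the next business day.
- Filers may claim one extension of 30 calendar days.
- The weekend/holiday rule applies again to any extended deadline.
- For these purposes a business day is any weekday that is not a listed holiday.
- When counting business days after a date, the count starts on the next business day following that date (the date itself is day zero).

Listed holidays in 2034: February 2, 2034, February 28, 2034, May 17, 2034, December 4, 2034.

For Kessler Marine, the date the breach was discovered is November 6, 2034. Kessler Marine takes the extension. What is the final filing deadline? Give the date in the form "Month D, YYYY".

3 business days after November 6, 2034, excluding weekends and holidays, is November 9, 2034.
Since November 9, 2034 is a Thursday and not a holiday, the date is unchanged.
With the 30-day extension, November 9, 2034 becomes December 9, 2034.
Because December 9, 2034 is a Saturday, the deadline becomes December 11, 2034 (Monday).
Final deadline: December 11, 2034.

December 11, 2034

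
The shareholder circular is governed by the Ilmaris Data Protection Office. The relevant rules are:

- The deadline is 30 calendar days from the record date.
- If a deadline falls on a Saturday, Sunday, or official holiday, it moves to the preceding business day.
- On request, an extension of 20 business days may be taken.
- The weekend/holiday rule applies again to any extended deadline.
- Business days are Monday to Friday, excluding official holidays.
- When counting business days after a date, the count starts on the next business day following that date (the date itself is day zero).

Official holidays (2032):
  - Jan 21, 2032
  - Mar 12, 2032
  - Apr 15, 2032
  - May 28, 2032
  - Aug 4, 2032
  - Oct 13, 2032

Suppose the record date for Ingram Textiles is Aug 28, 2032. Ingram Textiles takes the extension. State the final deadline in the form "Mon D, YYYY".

Adding 30 calendar days to Aug 28, 2032 gives Sep 27, 2032.
Since Sep 27, 2032 is a Monday and not a holiday, the date is unchanged.
Applying the 20-business-day extension: 20 business days after Sep 27, 2032 is Oct 26, 2032.
Since Oct 26, 2032 is a Tuesday and not a holiday, the date is unchanged.
The final due date is Oct 26, 2032.

Oct 26, 2032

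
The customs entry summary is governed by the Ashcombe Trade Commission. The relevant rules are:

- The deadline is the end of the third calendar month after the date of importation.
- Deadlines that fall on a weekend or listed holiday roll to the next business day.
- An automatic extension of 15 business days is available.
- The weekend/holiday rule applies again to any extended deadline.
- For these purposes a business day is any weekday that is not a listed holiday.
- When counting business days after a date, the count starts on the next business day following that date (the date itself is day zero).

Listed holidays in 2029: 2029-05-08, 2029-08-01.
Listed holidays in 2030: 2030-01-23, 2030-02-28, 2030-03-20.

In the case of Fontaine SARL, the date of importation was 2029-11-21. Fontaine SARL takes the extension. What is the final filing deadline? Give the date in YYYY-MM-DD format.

2030-03-25

3 months after 2029-11-21 is February 2030; that month ends on 2030-02-28.
Because 2030-02-28 is a listed holiday, the deadline becomes 2030-03-01 (Friday).
The 15-business-day extension runs from 2030-03-01 to 2030-03-25.
2030-03-25 is a Monday and not a listed holiday, so it stands.
Deadline: 2030-03-25.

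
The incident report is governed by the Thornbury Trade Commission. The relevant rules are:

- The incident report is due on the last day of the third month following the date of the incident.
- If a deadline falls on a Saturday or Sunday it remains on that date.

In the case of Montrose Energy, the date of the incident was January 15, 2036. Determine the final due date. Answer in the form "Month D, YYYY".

April 30, 2036

The third month after January 15, 2036 is April 2036, whose last day is April 30, 2036.
April 30, 2036 falls on a Wednesday. The rules make no weekend/holiday allowance, so it remains April 30, 2036.
Final deadline: April 30, 2036.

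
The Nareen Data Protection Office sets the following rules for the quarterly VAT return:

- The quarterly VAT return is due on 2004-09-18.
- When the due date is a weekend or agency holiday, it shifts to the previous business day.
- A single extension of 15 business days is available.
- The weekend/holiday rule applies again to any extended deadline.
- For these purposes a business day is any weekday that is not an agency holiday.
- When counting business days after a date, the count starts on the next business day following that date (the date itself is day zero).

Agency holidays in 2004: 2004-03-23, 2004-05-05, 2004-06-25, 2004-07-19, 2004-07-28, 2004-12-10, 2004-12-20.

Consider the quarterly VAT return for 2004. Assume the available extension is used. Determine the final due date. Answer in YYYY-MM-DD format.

2004-10-08

The statutory due date is 2004-09-18.
Because 2004-09-18 is a Saturday, the deadline becomes 2004-09-17 (Friday).
Applying the 15-business-day extension: 15 business days after 2004-09-17 is 2004-10-08.
2004-10-08 is a Friday and not a listed holiday, so it stands.
The final due date is 2004-10-08.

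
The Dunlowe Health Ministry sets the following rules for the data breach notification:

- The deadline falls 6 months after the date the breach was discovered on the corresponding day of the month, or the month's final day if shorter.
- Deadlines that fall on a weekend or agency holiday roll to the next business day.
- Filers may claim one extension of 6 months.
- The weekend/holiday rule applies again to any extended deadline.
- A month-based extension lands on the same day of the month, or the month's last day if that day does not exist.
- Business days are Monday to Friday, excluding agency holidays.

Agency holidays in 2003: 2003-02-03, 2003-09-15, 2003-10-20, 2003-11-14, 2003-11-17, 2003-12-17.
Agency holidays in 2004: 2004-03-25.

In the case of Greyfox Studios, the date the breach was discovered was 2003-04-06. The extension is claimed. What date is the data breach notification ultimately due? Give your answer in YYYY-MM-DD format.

2004-04-06

6 months from 2003-04-06 is 2003-10-06.
2003-10-06 is a Monday and not a listed holiday, so it stands.
Add 6 months to 2003-10-06: 2004-04-06.
2004-04-06 falls on a Tuesday, which is a business day, so no adjustment is needed.
Final deadline: 2004-04-06.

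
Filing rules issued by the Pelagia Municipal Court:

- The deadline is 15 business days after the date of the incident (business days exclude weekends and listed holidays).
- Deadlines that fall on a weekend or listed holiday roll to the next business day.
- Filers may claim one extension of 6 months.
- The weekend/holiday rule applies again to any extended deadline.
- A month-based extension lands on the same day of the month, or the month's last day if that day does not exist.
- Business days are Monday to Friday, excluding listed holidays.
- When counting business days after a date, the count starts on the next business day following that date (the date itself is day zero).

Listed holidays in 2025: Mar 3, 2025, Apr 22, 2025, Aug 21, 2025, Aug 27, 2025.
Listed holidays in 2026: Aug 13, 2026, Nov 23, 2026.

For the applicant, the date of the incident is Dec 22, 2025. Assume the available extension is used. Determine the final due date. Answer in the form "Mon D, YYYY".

Jul 13, 2026

15 business days after Dec 22, 2025, excluding weekends and holidays, is Jan 12, 2026.
Since Jan 12, 2026 is a Monday and not a holiday, the date is unchanged.
Applying the 6 months extension: 6 months after Jan 12, 2026 is Jul 12, 2026.
Because Jul 12, 2026 is a Sunday, the deadline becomes Jul 13, 2026 (Monday).
Final deadline: Jul 13, 2026.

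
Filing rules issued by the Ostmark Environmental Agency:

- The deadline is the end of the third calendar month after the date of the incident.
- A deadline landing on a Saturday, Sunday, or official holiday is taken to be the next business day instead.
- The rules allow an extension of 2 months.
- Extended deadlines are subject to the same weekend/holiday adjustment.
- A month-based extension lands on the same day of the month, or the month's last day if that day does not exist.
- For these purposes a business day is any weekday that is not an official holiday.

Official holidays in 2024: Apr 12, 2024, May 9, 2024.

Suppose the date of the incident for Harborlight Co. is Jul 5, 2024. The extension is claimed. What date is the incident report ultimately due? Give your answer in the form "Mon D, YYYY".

3 months after Jul 5, 2024 is October 2024; that month ends on Oct 31, 2024.
Oct 31, 2024 is a Thursday and not a listed holiday, so it stands.
Applying the 2 months extension: 2 months after Oct 31, 2024 is Dec 31, 2024.
Dec 31, 2024 is a Tuesday and not a listed holiday, so it stands.
Final deadline: Dec 31, 2024.

Dec 31, 2024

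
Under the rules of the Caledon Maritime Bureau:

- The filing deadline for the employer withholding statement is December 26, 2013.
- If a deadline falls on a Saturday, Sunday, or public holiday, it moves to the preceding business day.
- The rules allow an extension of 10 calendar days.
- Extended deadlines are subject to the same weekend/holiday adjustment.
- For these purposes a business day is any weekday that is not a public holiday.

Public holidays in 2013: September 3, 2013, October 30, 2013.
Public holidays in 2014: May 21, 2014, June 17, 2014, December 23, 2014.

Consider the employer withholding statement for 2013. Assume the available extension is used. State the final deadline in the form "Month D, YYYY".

January 3, 2014

The stated deadline is December 26, 2013.
December 26, 2013 (Thursday) is already a business day.
The 10-calendar-day extension moves the deadline from December 26, 2013 to January 5, 2014.
Because January 5, 2014 is a Sunday, the deadline becomes January 3, 2014 (Friday).
So the filing is due January 3, 2014.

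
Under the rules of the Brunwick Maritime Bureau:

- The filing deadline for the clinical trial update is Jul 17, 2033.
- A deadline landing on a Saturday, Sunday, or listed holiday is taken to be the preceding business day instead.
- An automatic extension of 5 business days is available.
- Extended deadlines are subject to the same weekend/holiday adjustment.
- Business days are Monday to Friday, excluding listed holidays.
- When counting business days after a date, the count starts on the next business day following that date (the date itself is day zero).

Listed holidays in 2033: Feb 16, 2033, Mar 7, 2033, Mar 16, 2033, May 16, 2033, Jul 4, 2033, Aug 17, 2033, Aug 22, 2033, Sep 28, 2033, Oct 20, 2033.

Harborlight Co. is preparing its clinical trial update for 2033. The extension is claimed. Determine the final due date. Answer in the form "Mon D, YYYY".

The stated deadline is Jul 17, 2033.
Jul 17, 2033 falls on a Sunday. Rolling to the preceding business day gives Jul 15, 2033, a Friday.
Counting 5 further business days from Jul 15, 2033 reaches Jul 22, 2033.
Jul 22, 2033 falls on a Friday, which is a business day, so no adjustment is needed.
The final due date is Jul 22, 2033.

Jul 22, 2033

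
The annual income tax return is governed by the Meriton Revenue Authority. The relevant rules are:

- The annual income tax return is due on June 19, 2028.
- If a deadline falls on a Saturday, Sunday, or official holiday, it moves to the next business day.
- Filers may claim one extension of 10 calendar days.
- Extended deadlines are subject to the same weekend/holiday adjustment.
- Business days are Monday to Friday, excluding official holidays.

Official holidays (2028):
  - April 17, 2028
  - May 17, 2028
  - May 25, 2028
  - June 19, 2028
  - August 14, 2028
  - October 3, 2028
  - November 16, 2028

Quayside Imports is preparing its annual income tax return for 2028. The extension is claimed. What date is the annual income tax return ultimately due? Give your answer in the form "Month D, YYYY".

Start from the fixed due date, June 19, 2028.
June 19, 2028 is a listed holiday; the next business day is June 20, 2028 (Tuesday).
The 10-calendar-day extension moves the deadline from June 20, 2028 to June 30, 2028.
June 30, 2028 falls on a Friday, which is a business day, so no adjustment is needed.
The final due date is June 30, 2028.

June 30, 2028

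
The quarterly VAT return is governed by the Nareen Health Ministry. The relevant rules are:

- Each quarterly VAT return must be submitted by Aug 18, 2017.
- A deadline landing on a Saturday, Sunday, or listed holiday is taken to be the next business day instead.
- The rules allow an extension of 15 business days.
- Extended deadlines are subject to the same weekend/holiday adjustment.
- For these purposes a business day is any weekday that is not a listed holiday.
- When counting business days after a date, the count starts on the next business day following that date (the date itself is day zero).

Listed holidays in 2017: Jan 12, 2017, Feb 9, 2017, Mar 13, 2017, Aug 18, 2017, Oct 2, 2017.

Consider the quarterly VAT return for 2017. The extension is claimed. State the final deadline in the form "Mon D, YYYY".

Sep 11, 2017

The statutory due date is Aug 18, 2017.
Aug 18, 2017 is a listed holiday, so it moves to the next business day, Aug 21, 2017 (Monday).
Counting 15 further business days from Aug 21, 2017 reaches Sep 11, 2017.
Since Sep 11, 2017 is a Monday and not a holiday, the date is unchanged.
So the filing is due Sep 11, 2017.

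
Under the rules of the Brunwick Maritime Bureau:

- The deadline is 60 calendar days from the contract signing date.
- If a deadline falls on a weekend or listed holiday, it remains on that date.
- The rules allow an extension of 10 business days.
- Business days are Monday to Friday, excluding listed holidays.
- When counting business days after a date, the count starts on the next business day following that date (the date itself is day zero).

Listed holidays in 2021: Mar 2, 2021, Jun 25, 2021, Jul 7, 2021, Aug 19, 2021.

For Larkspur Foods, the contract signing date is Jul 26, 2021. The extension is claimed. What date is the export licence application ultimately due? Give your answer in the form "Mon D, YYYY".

Oct 8, 2021

From Jul 26, 2021, 60 calendar days later is Sep 24, 2021.
Sep 24, 2021 falls on a Friday. The rules make no weekend/holiday allowance, so it remains Sep 24, 2021.
Applying the 10-business-day extension: 10 business days after Sep 24, 2021 is Oct 8, 2021.
Oct 8, 2021 falls on a Friday. The rules make no weekend/holiday allowance, so it remains Oct 8, 2021.
Deadline: Oct 8, 2021.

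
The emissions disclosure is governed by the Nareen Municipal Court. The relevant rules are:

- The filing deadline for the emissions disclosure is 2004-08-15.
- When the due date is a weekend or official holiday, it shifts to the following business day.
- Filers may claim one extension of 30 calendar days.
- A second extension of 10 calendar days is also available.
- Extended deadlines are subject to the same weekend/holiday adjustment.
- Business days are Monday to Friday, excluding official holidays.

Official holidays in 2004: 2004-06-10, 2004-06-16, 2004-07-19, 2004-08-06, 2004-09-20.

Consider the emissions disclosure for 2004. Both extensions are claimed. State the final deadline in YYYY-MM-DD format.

Start from the fixed due date, 2004-08-15.
2004-08-15 falls on a Sunday. Rolling to the next business day gives 2004-08-16, a Monday.
Applying the 30-calendar-day extension: 2004-08-16 + 30 days = 2004-09-15.
2004-09-15 is a Wednesday and not a listed holiday, so it stands.
Add the 10 calendar-day extension to 2004-09-15: 2004-09-25.
Because 2004-09-25 is a Saturday, the deadline becomes 2004-09-27 (Monday).
Deadline: 2004-09-27.

2004-09-27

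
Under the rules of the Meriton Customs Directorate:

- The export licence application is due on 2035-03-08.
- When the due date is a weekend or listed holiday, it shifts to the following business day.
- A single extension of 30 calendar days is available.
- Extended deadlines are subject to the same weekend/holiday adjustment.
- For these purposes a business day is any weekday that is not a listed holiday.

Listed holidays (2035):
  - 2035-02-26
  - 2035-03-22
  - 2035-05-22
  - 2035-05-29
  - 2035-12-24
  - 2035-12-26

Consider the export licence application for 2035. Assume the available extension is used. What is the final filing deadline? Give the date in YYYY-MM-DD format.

2035-04-09

Start from the fixed due date, 2035-03-08.
2035-03-08 is a Thursday and not a listed holiday, so it stands.
With the 30-day extension, 2035-03-08 becomes 2035-04-07.
2035-04-07 is a Saturday; the next business day is 2035-04-09 (Monday).
Final deadline: 2035-04-09.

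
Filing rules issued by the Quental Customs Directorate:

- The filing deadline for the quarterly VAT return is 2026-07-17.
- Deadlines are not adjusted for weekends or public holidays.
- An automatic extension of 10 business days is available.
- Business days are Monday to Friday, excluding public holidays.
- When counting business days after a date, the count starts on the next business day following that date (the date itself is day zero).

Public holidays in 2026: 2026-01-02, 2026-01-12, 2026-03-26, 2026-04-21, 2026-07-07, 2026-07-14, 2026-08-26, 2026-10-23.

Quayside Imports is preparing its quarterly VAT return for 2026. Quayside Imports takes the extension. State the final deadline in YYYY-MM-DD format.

2026-07-31

The stated deadline is 2026-07-17.
2026-07-17 is a Friday; no weekend or holiday adjustment applies.
Applying the 10-business-day extension: 10 business days after 2026-07-17 is 2026-07-31.
2026-07-31 is a Friday; no weekend or holiday adjustment applies.
Deadline: 2026-07-31.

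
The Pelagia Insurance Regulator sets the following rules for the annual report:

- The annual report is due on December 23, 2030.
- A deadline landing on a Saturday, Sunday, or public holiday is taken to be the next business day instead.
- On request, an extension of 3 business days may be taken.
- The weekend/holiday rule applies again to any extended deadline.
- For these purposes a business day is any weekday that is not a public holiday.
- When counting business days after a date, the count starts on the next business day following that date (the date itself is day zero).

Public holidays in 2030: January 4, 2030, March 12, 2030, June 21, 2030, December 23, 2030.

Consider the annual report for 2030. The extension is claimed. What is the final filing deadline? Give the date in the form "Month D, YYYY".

December 27, 2030

The statutory due date is December 23, 2030.
December 23, 2030 is a listed holiday; the next business day is December 24, 2030 (Tuesday).
Applying the 3-business-day extension: 3 business days after December 24, 2030 is December 27, 2030.
December 27, 2030 is a Friday and not a listed holiday, so it stands.
Final deadline: December 27, 2030.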